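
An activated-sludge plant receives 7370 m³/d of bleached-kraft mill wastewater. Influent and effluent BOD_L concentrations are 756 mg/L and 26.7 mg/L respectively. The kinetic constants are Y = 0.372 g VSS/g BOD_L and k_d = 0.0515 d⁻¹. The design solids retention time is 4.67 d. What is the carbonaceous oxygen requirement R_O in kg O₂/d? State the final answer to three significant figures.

R_O ≈ 3090 kg O₂/d

Y_obs = Y / (1 + k_d θ_c) = 0.372 / (1 + 0.0515 × 4.67) = 0.372 / 1.241 = 0.2999.
Q·(S₀ − S) = 7370 × (756 − 26.7) × 10⁻³ = 5375 kg/d removed.
Biomass synthesised: P_X = Y_obs × 5375 = 1612 kg VSS/d.
Carbonaceous O₂ demand = substrate oxidised − cell-mass equivalent = 5375 − 1.42 × 1612 = 3086 kg O₂/d.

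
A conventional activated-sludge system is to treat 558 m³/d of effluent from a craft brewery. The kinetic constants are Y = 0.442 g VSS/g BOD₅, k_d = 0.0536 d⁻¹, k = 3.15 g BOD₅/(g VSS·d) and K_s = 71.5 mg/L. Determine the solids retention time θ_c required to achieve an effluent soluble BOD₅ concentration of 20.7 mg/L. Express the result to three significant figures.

Specific growth rate at S = 20.7 mg/L: μ = YkS/(K_s+S) = 0.442·3.15·20.7/(71.5+20.7) = 0.3126 d⁻¹.
1/θ_c = 0.3126 − 0.0536 = 0.2590 d⁻¹, so θ_c = 3.861 d.

θ_c ≈ 3.86 d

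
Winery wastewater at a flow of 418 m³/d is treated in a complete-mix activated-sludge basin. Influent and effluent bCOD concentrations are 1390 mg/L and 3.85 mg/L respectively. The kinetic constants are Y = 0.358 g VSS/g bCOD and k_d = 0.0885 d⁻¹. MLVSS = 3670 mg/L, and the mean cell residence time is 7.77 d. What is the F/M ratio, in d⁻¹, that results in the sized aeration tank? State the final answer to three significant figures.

F/M ≈ 0.608 d⁻¹

Rearranging the biomass balance for a CMAS with decay, V = Y·Q·ΔS·θ_c / [X·(1+k_d θ_c)] = 0.358 × 418 × (1390 − 3.85) × 7.77 / [3670 × (1 + 0.0885 × 7.77)] = 1.61×10^6 / 6194 = 260.2 m³.
F/M = applied load / biomass = Q·S₀/(V·X) = 418 × 1390 / (260.2 × 3670) = 0.6084 d⁻¹.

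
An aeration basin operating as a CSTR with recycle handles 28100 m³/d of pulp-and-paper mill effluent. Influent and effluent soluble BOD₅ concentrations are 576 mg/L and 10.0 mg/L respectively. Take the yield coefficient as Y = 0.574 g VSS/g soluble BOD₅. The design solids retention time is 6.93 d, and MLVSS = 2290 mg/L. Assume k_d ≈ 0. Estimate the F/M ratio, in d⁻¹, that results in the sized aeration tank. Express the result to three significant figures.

With k_d = 0 the design equation reduces to V = Y Q (S₀−S) θ_c / X = 0.574 × 28100 × (576 − 10.0) × 6.93 / 2290 = 27627 m³.
F/M = Q·S₀ / (V·X) = 28100 × 576 / (27627 × 2290) = 0.2558 g soluble BOD₅·(g VSS·d)⁻¹.

F/M ≈ 0.256 d⁻¹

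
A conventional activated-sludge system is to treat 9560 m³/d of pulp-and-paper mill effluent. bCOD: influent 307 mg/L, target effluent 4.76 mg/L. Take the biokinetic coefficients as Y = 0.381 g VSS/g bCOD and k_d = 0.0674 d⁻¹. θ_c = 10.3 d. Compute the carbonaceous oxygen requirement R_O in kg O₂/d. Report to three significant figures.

Observed yield with endogenous decay: Y_obs = Y / (1 + k_d·θ_c) = 0.381 / (1 + 0.0674 × 10.3) = 0.381 / 1.694 = 0.2249 g VSS/g bCOD.
Substrate removed = Q·(S₀ − S) = 9560 m³/d × (307 − 4.76) g/m³ = 2.89×10^6 g/d = 2889 kg/d.
Biomass synthesised: P_X = Y_obs × 2889 = 649.8 kg VSS/d.
R_O = Q·(S₀ − S) − 1.42·P_X = 2889 − 1.42 × 649.8 = 1967 kg O₂/d.

R_O ≈ 1970 kg O₂/d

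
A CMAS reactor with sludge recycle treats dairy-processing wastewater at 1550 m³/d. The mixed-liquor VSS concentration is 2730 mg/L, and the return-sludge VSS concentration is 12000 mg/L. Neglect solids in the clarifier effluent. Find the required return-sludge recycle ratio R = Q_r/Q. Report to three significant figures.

R ≈ 0.294

Mass balance around the secondary clarifier (neglecting effluent solids): R = X / (X_r − X) = 2730 / (12000 − 2730) = 0.2945.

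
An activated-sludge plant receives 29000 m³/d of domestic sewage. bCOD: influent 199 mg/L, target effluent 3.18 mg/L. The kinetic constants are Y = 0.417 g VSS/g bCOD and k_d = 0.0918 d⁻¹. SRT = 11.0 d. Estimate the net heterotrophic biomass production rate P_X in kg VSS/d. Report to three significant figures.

P_X ≈ 1180 kg VSS/d

Observed yield with endogenous decay: Y_obs = Y / (1 + k_d·θ_c) = 0.417 / (1 + 0.0918 × 11.0) = 0.417 / 2.010 = 0.2075 g VSS/g bCOD.
ΔS = 199 − 3.18 = 195.8 mg/L, so the substrate removal rate is 29000 × 195.8/1000 = 5679 kg bCOD/d.
Net biomass production P_X = Y_obs × Q·(S₀ − S) = 0.2075 × 5679 = 1178 kg VSS/d.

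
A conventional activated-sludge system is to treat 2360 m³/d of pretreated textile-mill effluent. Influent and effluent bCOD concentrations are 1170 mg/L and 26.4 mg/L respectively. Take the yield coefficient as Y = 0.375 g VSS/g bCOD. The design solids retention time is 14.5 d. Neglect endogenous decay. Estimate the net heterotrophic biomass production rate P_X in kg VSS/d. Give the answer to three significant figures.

Since k_d ≈ 0, Y_obs = Y = 0.375 g VSS/g bCOD.
Mass of bCOD removed per day: Q(S₀ − S) = 2360 × 1144 g/m³ = 2699 kg/d.
So the net sludge growth is P_X = 0.3750 × 2699 = 1012 kg VSS/d.

P_X ≈ 1010 kg VSS/d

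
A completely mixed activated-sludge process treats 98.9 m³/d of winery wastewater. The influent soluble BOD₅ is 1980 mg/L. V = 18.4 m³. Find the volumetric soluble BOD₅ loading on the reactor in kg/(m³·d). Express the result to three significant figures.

Volumetric loading L_v = Q·S₀ / V = 98.9 × 1980 g/m³ / 18.40 m³ = 10642 g/(m³·d) = 10.64 kg soluble BOD₅/(m³·d).

L_v ≈ 10.6 kg soluble BOD₅/(m³·d)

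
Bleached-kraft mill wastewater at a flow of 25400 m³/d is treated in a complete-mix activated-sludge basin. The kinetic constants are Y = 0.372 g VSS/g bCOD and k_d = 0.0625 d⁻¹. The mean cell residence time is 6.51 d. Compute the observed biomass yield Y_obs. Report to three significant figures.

Y_obs ≈ 0.264 g VSS/g bCOD

Y_obs = Y / (1 + k_d θ_c) = 0.372 / (1 + 0.0625 × 6.51) = 0.372 / 1.407 = 0.2644.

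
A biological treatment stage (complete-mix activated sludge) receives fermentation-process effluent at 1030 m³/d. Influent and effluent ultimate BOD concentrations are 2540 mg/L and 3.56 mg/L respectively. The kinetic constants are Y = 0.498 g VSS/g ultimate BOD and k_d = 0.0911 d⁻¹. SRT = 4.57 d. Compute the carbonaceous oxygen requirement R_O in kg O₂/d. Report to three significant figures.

R_O ≈ 1310 kg O₂/d

Y_obs = Y / (1 + k_d θ_c) = 0.498 / (1 + 0.0911 × 4.57) = 0.498 / 1.416 = 0.3516.
ΔS = 2540 − 3.56 = 2536 mg/L, so the substrate removal rate is 1030 × 2536/1000 = 2613 kg ultimate BOD/d.
Net sludge production P_X = 0.3516 × 2613 = 918.6 kg VSS/d.
Carbonaceous O₂ demand = substrate oxidised − cell-mass equivalent = 2613 − 1.42 × 918.6 = 1308 kg O₂/d.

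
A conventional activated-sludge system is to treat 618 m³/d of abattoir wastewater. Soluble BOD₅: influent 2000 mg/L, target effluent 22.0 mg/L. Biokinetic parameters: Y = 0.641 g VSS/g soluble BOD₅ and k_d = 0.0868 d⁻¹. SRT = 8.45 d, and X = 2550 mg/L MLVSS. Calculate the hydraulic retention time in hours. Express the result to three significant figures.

Steady-state biomass mass balance: V·X·(1 + k_d·θ_c) = Y·Q·(S₀ − S)·θ_c, so V = 0.641 × 618 × (2000 − 22.0) × 8.45 / [2550 × (1 + 0.0868 × 8.45)] = 6.62×10^6 / 4420 = 1498 m³.
HRT = V/Q = 1498 m³ / 618 m³·d⁻¹ = 2.424 d × 24 = 58.17 h.

τ ≈ 58.2 h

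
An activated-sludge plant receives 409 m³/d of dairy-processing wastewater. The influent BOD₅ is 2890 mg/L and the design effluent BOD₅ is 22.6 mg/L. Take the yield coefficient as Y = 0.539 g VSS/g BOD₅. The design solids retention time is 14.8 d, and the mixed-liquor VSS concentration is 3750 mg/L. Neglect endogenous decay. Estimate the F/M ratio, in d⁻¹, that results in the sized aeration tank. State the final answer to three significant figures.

Biomass mass balance (decay neglected): V·X = Y·Q·(S₀ − S)·θ_c, so V = 0.539 × 409 × (2890 − 22.6) × 14.8 / 3750 = 2495 m³.
Food-to-microorganism ratio F/M = Q S₀ / (V X) = 409 × 2890 / (2495 × 3750) = 0.1263 d⁻¹.

F/M ≈ 0.126 d⁻¹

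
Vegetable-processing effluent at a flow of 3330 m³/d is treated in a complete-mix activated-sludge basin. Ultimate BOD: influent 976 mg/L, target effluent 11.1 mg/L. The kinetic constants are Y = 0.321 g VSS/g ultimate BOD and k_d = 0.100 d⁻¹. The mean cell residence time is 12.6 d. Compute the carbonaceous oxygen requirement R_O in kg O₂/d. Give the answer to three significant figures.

R_O ≈ 2570 kg O₂/d

Correct the yield for decay: Y_obs = Y/(1 + k_d θ_c) = 0.321 / (1 + 0.100 × 12.6) = 0.321 / 2.260 = 0.1420.
Substrate removed = Q·(S₀ − S) = 3330 m³/d × (976 − 11.1) g/m³ = 3.21×10^6 g/d = 3213 kg/d.
Biomass synthesised: P_X = Y_obs × 3213 = 456.4 kg VSS/d.
Carbonaceous O₂ demand = substrate oxidised − cell-mass equivalent = 3213 − 1.42 × 456.4 = 2565 kg O₂/d.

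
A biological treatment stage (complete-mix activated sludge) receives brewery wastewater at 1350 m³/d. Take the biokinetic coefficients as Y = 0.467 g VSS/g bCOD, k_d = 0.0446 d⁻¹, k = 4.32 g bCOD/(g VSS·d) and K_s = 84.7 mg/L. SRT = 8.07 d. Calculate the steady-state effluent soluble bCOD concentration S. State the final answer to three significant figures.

For a completely mixed reactor with recycle the Lawrence–McCarty relation gives S = K_s·(1 + k_d·θ_c) / [θ_c·(Y·k − k_d) − 1] = 84.7 × (1 + 0.0446 × 8.07) / [8.07 × (0.467 × 4.32 − 0.0446) − 1] = 115.2 / 14.92 = 7.720 mg/L.

S ≈ 7.72 mg/L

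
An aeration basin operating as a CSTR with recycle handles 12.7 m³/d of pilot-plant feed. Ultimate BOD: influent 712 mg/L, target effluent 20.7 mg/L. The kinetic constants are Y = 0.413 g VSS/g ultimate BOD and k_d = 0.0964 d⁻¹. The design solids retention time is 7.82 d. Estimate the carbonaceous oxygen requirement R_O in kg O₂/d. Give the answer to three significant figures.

Correct the yield for decay: Y_obs = Y/(1 + k_d θ_c) = 0.413 / (1 + 0.0964 × 7.82) = 0.413 / 1.754 = 0.2355.
Q·(S₀ − S) = 12.7 × (712 − 20.7) × 10⁻³ = 8.780 kg/d removed.
P_X = Y_obs·Q·(S₀ − S) = 0.2355 × 8.780 = 2.067 kg VSS/d.
R_O = Q·(S₀ − S) − 1.42·P_X = 8.780 − 1.42 × 2.067 = 5.844 kg O₂/d.

R_O ≈ 5.84 kg O₂/d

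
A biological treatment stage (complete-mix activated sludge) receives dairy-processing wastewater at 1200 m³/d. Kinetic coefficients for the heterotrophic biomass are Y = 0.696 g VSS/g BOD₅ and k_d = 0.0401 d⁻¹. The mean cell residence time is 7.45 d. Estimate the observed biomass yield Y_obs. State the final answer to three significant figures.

Observed yield with endogenous decay: Y_obs = Y / (1 + k_d·θ_c) = 0.696 / (1 + 0.0401 × 7.45) = 0.696 / 1.299 = 0.5359 g VSS/g BOD₅.

Y_obs ≈ 0.536 g VSS/g BOD₅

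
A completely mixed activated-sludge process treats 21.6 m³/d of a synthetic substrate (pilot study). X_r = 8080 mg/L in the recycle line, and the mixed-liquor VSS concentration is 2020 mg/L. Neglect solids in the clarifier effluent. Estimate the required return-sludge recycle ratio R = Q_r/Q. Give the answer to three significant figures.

Solids balance on the clarifier gives (1+R)X = R·X_r, so R = X/(X_r − X) = 2020 / (8080 − 2020) = 0.3333.

R ≈ 0.333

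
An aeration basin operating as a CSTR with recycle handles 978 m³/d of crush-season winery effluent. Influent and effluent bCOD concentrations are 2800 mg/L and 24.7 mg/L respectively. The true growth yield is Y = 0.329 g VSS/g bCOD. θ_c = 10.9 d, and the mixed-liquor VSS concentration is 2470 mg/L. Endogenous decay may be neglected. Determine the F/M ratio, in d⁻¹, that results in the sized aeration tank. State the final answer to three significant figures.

With k_d = 0 the design equation reduces to V = Y Q (S₀−S) θ_c / X = 0.329 × 978 × (2800 − 24.7) × 10.9 / 2470 = 3941 m³.
Food-to-microorganism ratio F/M = Q S₀ / (V X) = 978 × 2800 / (3941 × 2470) = 0.2813 d⁻¹.

F/M ≈ 0.281 d⁻¹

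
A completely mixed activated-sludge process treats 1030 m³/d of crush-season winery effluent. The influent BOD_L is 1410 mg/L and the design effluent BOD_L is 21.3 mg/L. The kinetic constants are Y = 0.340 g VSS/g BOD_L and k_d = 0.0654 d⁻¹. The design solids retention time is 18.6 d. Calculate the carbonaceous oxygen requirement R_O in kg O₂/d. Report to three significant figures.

R_O ≈ 1120 kg O₂/d

The observed yield is Y_obs = Y/(1 + k_d·θ_c) = 0.340 / (1 + 0.0654 × 18.6) = 0.340 / 2.216 = 0.1534 g VSS per g BOD_L removed.
Q·(S₀ − S) = 1030 × (1410 − 21.3) × 10⁻³ = 1430 kg/d removed.
P_X = Y_obs·Q·(S₀ − S) = 0.1534 × 1430 = 219.4 kg VSS/d.
R_O = Q·(S₀ − S) − 1.42·P_X = 1430 − 1.42 × 219.4 = 1119 kg O₂/d.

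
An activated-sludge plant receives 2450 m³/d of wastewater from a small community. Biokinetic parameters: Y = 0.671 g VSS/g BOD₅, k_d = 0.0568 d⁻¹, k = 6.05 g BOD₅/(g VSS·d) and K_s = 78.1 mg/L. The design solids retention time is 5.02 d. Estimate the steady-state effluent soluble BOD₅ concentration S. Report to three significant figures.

S ≈ 5.26 mg/L

From the Monod/SRT balance for a CMAS, S = K_s·(1+k_d θ_c)/[θ_c·(Y k − k_d) − 1] = 78.1 × (1 + 0.0568 × 5.02) / [5.02 × (0.671 × 6.05 − 0.0568) − 1] = 100.4 / 19.09 = 5.257 mg/L.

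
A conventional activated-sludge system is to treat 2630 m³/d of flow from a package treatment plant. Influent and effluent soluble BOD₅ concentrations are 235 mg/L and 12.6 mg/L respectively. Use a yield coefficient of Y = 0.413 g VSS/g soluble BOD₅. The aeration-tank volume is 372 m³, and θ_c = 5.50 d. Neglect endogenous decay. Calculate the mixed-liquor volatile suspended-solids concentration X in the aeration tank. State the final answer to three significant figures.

Without decay, X = Y Q (S₀−S) θ_c / V = 0.413 × 2630 × (235 − 12.6) × 5.50 / 372 = 3572 mg/L.

X ≈ 3570 mg/L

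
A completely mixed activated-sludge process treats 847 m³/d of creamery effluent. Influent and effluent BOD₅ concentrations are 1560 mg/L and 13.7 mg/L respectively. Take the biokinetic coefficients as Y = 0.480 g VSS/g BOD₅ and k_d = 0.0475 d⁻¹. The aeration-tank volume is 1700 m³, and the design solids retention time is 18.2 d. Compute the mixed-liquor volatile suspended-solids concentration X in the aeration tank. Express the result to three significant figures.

Solving the biomass balance for X: X = Y Q (S₀−S) θ_c / [V (1+k_d θ_c)] = 0.480 × 847 × (1560 − 13.7) × 18.2 / [1700 × (1 + 0.0475 × 18.2)] = 3610 mg/L.

X ≈ 3610 mg/L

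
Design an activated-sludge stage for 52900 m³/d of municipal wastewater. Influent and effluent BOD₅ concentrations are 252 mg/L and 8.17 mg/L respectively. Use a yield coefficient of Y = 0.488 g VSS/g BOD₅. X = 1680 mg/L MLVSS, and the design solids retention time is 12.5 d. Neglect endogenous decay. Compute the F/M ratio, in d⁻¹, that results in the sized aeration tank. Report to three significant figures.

Biomass mass balance (decay neglected): V·X = Y·Q·(S₀ − S)·θ_c, so V = 0.488 × 52900 × (252 − 8.17) × 12.5 / 1680 = 46834 m³.
F/M = applied load / biomass = Q·S₀/(V·X) = 52900 × 252 / (46834 × 1680) = 0.1694 d⁻¹.

F/M ≈ 0.169 d⁻¹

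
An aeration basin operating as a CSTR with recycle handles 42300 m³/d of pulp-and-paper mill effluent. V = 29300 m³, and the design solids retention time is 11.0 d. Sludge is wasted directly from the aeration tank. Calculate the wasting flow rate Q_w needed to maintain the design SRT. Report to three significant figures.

For wasting at MLVSS concentration, Q_w = V/θ_c = 29300/11.0 = 2664 m³/d.

Q_w ≈ 2660 m³/d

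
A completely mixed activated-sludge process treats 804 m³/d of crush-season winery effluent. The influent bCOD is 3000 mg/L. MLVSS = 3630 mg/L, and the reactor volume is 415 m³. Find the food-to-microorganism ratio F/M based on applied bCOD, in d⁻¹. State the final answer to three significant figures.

F/M = Q·S₀ / (V·X) = 804 × 3000 / (415.0 × 3630) = 1.601 g bCOD·(g VSS·d)⁻¹.

F/M ≈ 1.60 d⁻¹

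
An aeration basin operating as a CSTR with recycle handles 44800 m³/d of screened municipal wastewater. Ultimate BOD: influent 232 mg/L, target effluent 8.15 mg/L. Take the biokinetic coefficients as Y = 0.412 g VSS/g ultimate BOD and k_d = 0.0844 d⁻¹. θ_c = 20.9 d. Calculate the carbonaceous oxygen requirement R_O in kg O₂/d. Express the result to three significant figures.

R_O ≈ 7910 kg O₂/d

The observed yield is Y_obs = Y/(1 + k_d·θ_c) = 0.412 / (1 + 0.0844 × 20.9) = 0.412 / 2.764 = 0.1491 g VSS per g ultimate BOD removed.
Q·(S₀ − S) = 44800 × (232 − 8.15) × 10⁻³ = 10028 kg/d removed.
Net sludge production P_X = 0.1491 × 10028 = 1495 kg VSS/d.
R_O = Q·ΔS − 1.42 P_X = 10028 − 2123 = 7906 kg O₂/d.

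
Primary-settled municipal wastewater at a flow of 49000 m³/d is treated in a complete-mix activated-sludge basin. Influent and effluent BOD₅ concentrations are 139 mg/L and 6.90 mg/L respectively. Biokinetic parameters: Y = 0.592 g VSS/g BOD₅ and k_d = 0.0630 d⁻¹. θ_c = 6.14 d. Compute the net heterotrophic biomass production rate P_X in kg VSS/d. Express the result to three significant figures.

Correct the yield for decay: Y_obs = Y/(1 + k_d θ_c) = 0.592 / (1 + 0.0630 × 6.14) = 0.592 / 1.387 = 0.4269.
Mass of BOD₅ removed per day: Q(S₀ − S) = 49000 × 132.1 g/m³ = 6473 kg/d.
P_X = Y_obs · Q(S₀ − S) = 0.4269 × 6473 = 2763 kg VSS/d.

P_X ≈ 2760 kg VSS/d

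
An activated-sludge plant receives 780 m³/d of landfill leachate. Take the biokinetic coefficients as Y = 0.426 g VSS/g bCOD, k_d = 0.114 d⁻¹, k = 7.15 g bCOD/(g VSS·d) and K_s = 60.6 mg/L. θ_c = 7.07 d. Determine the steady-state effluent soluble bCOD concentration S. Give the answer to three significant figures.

For a completely mixed reactor with recycle the Lawrence–McCarty relation gives S = K_s·(1 + k_d·θ_c) / [θ_c·(Y·k − k_d) − 1] = 60.6 × (1 + 0.114 × 7.07) / [7.07 × (0.426 × 7.15 − 0.114) − 1] = 109.4 / 19.73 = 5.547 mg/L.

S ≈ 5.55 mg/L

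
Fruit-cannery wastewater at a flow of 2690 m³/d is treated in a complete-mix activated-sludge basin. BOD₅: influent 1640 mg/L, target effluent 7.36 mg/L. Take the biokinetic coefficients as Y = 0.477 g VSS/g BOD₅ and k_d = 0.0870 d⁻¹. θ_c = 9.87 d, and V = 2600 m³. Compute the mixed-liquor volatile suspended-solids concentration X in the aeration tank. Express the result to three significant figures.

Solving the biomass balance for X: X = Y Q (S₀−S) θ_c / [V (1+k_d θ_c)] = 0.477 × 2690 × (1640 − 7.36) × 9.87 / [2600 × (1 + 0.0870 × 9.87)] = 4279 mg/L.

X ≈ 4280 mg/L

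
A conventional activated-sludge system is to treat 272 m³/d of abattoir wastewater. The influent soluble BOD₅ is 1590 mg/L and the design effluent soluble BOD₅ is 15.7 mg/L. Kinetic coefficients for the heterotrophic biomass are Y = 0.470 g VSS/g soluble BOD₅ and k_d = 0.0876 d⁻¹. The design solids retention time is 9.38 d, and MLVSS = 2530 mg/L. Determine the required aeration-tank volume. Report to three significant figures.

V ≈ 410 m³

Rearranging the biomass balance for a CMAS with decay, V = Y·Q·ΔS·θ_c / [X·(1+k_d θ_c)] = 0.470 × 272 × (1590 − 15.7) × 9.38 / [2530 × (1 + 0.0876 × 9.38)] = 1.89×10^6 / 4609 = 409.6 m³.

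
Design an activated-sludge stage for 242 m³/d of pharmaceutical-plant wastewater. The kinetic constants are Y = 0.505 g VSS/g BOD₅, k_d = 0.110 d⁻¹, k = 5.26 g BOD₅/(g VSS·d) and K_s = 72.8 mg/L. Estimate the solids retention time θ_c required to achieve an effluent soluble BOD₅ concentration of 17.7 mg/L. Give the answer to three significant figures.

At the target effluent, Y k S/(K_s+S) = 0.505×5.26×17.7/90.50 = 0.5195 d⁻¹.
Then 1/θ_c = μ − k_d = 0.5195 − 0.110 = 0.4095 d⁻¹, giving θ_c = 2.442 d.

θ_c ≈ 2.44 d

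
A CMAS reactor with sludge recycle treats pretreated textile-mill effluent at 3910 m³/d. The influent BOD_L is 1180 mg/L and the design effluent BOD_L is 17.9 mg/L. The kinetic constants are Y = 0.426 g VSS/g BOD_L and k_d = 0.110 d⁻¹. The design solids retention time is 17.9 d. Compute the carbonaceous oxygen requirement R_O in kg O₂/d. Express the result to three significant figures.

R_O ≈ 3620 kg O₂/d

Correct the yield for decay: Y_obs = Y/(1 + k_d θ_c) = 0.426 / (1 + 0.110 × 17.9) = 0.426 / 2.969 = 0.1435.
ΔS = 1180 − 17.9 = 1162 mg/L, so the substrate removal rate is 3910 × 1162/1000 = 4544 kg BOD_L/d.
Net sludge production P_X = 0.1435 × 4544 = 652.0 kg VSS/d.
R_O = Q·(S₀ − S) − 1.42·P_X = 4544 − 1.42 × 652.0 = 3618 kg O₂/d.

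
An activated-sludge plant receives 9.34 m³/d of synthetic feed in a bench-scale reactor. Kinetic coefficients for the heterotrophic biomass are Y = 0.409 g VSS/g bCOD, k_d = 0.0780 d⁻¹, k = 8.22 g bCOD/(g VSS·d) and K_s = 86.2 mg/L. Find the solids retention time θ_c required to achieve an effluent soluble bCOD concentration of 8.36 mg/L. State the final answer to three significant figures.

θ_c ≈ 4.56 d

Specific growth rate at S = 8.36 mg/L: μ = YkS/(K_s+S) = 0.409·8.22·8.36/(86.2+8.36) = 0.2972 d⁻¹.
Then 1/θ_c = μ − k_d = 0.2972 − 0.0780 = 0.2192 d⁻¹, giving θ_c = 4.561 d.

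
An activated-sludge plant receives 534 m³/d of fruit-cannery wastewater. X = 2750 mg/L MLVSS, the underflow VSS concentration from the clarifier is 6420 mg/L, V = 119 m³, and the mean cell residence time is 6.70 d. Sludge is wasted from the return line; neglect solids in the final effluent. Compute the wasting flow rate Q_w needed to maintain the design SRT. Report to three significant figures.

Wasting from the return line (neglecting effluent solids): Q_w = V·X / (θ_c·X_r) = 119.0 × 2750 / (6.70 × 6420) = 7.608 m³/d.

Q_w ≈ 7.61 m³/d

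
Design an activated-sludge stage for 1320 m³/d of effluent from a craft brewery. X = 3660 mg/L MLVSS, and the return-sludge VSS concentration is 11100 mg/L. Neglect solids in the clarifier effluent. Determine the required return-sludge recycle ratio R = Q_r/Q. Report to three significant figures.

Solids balance on the clarifier gives (1+R)X = R·X_r, so R = X/(X_r − X) = 3660 / (11100 − 3660) = 0.4919.

R ≈ 0.492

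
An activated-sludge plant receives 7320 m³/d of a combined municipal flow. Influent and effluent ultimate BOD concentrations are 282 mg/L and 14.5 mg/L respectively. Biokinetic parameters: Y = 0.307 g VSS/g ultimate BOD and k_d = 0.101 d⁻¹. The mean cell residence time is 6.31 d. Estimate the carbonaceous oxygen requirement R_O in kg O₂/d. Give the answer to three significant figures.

Y_obs = Y / (1 + k_d θ_c) = 0.307 / (1 + 0.101 × 6.31) = 0.307 / 1.637 = 0.1875.
Substrate removed = Q·(S₀ − S) = 7320 m³/d × (282 − 14.5) g/m³ = 1.96×10^6 g/d = 1958 kg/d.
Net sludge production P_X = 0.1875 × 1958 = 367.1 kg VSS/d.
Carbonaceous O₂ demand = substrate oxidised − cell-mass equivalent = 1958 − 1.42 × 367.1 = 1437 kg O₂/d.

R_O ≈ 1440 kg O₂/d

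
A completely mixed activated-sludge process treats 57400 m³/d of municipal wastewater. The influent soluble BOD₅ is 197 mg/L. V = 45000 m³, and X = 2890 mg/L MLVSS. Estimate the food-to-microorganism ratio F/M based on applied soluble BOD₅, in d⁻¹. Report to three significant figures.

F/M = applied load / biomass = Q·S₀/(V·X) = 57400 × 197 / (45000 × 2890) = 0.08695 d⁻¹.

F/M ≈ 0.0869 d⁻¹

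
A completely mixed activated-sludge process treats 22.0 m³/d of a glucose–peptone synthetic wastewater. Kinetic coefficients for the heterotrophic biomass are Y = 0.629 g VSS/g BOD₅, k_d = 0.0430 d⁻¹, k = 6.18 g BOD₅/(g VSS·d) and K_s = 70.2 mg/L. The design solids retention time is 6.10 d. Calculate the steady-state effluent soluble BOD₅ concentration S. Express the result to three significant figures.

S ≈ 3.95 mg/L

From the Monod/SRT balance for a CMAS, S = K_s·(1+k_d θ_c)/[θ_c·(Y k − k_d) − 1] = 70.2 × (1 + 0.0430 × 6.10) / [6.10 × (0.629 × 6.18 − 0.0430) − 1] = 88.61 / 22.45 = 3.947 mg/L.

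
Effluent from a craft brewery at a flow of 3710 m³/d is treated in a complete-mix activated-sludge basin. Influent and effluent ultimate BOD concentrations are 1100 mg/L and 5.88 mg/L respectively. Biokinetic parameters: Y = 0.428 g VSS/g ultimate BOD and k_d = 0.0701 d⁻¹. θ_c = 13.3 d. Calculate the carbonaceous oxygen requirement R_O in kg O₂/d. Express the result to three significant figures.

R_O ≈ 2780 kg O₂/d

The observed yield is Y_obs = Y/(1 + k_d·θ_c) = 0.428 / (1 + 0.0701 × 13.3) = 0.428 / 1.932 = 0.2215 g VSS per g ultimate BOD removed.
Q·(S₀ − S) = 3710 × (1100 − 5.88) × 10⁻³ = 4059 kg/d removed.
Biomass synthesised: P_X = Y_obs × 4059 = 899.1 kg VSS/d.
R_O = Q·ΔS − 1.42 P_X = 4059 − 1277 = 2782 kg O₂/d.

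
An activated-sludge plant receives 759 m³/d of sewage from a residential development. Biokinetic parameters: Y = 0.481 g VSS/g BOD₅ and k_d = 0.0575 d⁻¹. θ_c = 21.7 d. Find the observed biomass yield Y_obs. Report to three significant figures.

Y_obs ≈ 0.214 g VSS/g BOD₅

Observed yield with endogenous decay: Y_obs = Y / (1 + k_d·θ_c) = 0.481 / (1 + 0.0575 × 21.7) = 0.481 / 2.248 = 0.2140 g VSS/g BOD₅.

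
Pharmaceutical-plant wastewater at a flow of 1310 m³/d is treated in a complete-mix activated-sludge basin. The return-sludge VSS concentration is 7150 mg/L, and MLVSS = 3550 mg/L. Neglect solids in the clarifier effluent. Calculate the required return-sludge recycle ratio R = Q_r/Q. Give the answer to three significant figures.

Mass balance around the secondary clarifier (neglecting effluent solids): R = X / (X_r − X) = 3550 / (7150 − 3550) = 0.9861.

R ≈ 0.986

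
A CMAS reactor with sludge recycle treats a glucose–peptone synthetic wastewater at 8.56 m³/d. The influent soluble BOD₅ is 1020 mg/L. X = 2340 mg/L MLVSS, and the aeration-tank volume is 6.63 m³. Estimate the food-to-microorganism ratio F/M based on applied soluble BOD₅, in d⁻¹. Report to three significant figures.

F/M ≈ 0.563 d⁻¹

F/M = applied load / biomass = Q·S₀/(V·X) = 8.56 × 1020 / (6.630 × 2340) = 0.5628 d⁻¹.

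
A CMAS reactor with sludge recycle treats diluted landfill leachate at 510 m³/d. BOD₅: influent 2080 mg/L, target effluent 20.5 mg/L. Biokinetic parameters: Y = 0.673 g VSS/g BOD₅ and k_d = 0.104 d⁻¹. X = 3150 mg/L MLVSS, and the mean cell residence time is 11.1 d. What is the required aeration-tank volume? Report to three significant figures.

From the SRT design equation V = Y Q (S₀−S) θ_c / [X (1 + k_d θ_c)] = 0.673 × 510 × (2080 − 20.5) × 11.1 / [3150 × (1 + 0.104 × 11.1)] = 7.85×10^6 / 6786 = 1156 m³.

V ≈ 1160 m³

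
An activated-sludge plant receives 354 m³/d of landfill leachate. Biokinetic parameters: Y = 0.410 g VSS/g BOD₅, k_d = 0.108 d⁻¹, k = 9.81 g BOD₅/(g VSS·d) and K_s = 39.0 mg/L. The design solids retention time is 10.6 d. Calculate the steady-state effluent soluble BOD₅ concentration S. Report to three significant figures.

For a completely mixed reactor with recycle the Lawrence–McCarty relation gives S = K_s·(1 + k_d·θ_c) / [θ_c·(Y·k − k_d) − 1] = 39.0 × (1 + 0.108 × 10.6) / [10.6 × (0.410 × 9.81 − 0.108) − 1] = 83.65 / 40.49 = 2.066 mg/L.

S ≈ 2.07 mg/L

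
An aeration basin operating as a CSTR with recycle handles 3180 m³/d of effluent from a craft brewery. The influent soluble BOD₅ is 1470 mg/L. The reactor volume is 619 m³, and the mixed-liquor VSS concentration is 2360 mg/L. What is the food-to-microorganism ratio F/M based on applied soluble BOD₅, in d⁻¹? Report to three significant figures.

F/M ≈ 3.20 d⁻¹

Food-to-microorganism ratio F/M = Q S₀ / (V X) = 3180 × 1470 / (619.0 × 2360) = 3.200 d⁻¹.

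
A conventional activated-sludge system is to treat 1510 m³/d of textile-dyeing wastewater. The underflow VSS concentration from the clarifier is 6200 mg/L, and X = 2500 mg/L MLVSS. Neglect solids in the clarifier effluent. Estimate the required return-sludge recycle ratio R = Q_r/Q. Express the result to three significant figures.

R = Q_r/Q = X/(X_r − X) = 2500 / (6200 − 2500) = 0.6757.

R ≈ 0.676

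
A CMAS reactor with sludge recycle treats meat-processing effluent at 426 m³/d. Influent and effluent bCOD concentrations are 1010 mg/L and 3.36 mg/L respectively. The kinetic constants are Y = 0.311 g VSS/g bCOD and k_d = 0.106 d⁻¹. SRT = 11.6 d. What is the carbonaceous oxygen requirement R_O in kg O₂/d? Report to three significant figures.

Y_obs = Y / (1 + k_d θ_c) = 0.311 / (1 + 0.106 × 11.6) = 0.311 / 2.230 = 0.1395.
Mass of bCOD removed per day: Q(S₀ − S) = 426 × 1007 g/m³ = 428.8 kg/d.
Net sludge production P_X = 0.1395 × 428.8 = 59.82 kg VSS/d.
R_O = Q·(S₀ − S) − 1.42·P_X = 428.8 − 1.42 × 59.82 = 343.9 kg O₂/d.

R_O ≈ 344 kg O₂/d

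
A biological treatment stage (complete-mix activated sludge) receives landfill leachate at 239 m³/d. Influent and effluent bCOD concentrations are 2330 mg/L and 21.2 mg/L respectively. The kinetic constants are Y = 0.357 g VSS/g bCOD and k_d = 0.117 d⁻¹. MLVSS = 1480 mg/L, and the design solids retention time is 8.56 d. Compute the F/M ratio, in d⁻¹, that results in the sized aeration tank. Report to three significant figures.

Rearranging the biomass balance for a CMAS with decay, V = Y·Q·ΔS·θ_c / [X·(1+k_d θ_c)] = 0.357 × 239 × (2330 − 21.2) × 8.56 / [1480 × (1 + 0.117 × 8.56)] = 1.69×10^6 / 2962 = 569.3 m³.
Food-to-microorganism ratio F/M = Q S₀ / (V X) = 239 × 2330 / (569.3 × 1480) = 0.6610 d⁻¹.

F/M ≈ 0.661 d⁻¹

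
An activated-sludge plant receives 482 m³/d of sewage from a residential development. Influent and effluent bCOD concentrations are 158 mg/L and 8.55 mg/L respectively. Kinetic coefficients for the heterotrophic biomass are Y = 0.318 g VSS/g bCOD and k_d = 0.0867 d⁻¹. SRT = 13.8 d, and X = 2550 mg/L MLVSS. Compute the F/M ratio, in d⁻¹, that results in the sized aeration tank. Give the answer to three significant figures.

F/M ≈ 0.529 d⁻¹

Steady-state biomass mass balance: V·X·(1 + k_d·θ_c) = Y·Q·(S₀ − S)·θ_c, so V = 0.318 × 482 × (158 − 8.55) × 13.8 / [2550 × (1 + 0.0867 × 13.8)] = 3.16×10^5 / 5601 = 56.44 m³.
F/M = Q·S₀ / (V·X) = 482 × 158 / (56.44 × 2550) = 0.5291 g bCOD·(g VSS·d)⁻¹.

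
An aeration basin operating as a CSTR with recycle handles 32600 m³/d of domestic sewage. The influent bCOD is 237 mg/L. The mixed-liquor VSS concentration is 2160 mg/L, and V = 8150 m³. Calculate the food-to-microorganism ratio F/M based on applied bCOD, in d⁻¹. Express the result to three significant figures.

F/M = applied load / biomass = Q·S₀/(V·X) = 32600 × 237 / (8150 × 2160) = 0.4389 d⁻¹.

F/M ≈ 0.439 d⁻¹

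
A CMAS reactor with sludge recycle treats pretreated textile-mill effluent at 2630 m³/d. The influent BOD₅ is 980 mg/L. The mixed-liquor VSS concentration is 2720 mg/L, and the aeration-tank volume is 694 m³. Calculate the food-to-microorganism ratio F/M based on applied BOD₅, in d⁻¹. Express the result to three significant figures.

F/M = Q·S₀ / (V·X) = 2630 × 980 / (694.0 × 2720) = 1.365 g BOD₅·(g VSS·d)⁻¹.

F/M ≈ 1.37 d⁻¹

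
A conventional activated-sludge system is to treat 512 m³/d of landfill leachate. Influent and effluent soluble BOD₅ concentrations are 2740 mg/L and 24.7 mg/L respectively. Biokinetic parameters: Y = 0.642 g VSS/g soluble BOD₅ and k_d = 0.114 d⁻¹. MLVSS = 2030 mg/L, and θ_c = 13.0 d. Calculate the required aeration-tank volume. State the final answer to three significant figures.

From the SRT design equation V = Y Q (S₀−S) θ_c / [X (1 + k_d θ_c)] = 0.642 × 512 × (2740 − 24.7) × 13.0 / [2030 × (1 + 0.114 × 13.0)] = 1.16×10^7 / 5038 = 2303 m³.

V ≈ 2300 m³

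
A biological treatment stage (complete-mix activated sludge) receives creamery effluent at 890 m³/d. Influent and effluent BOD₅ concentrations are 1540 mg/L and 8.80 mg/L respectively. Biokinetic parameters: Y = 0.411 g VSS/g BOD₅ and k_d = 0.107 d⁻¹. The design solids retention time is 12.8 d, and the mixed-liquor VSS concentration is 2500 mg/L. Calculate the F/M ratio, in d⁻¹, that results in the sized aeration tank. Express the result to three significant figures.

Steady-state biomass mass balance: V·X·(1 + k_d·θ_c) = Y·Q·(S₀ − S)·θ_c, so V = 0.411 × 890 × (1540 − 8.80) × 12.8 / [2500 × (1 + 0.107 × 12.8)] = 7.17×10^6 / 5924 = 1210 m³.
F/M = applied load / biomass = Q·S₀/(V·X) = 890 × 1540 / (1210 × 2500) = 0.4530 d⁻¹.

F/M ≈ 0.453 d⁻¹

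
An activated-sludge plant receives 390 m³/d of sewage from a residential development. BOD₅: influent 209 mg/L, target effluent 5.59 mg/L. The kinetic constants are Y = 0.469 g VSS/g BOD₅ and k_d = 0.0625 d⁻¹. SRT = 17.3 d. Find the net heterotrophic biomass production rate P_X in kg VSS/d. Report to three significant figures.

P_X ≈ 17.9 kg VSS/d

Observed yield with endogenous decay: Y_obs = Y / (1 + k_d·θ_c) = 0.469 / (1 + 0.0625 × 17.3) = 0.469 / 2.081 = 0.2253 g VSS/g BOD₅.
Q·(S₀ − S) = 390 × (209 − 5.59) × 10⁻³ = 79.33 kg/d removed.
So the net sludge growth is P_X = 0.2253 × 79.33 = 17.88 kg VSS/d.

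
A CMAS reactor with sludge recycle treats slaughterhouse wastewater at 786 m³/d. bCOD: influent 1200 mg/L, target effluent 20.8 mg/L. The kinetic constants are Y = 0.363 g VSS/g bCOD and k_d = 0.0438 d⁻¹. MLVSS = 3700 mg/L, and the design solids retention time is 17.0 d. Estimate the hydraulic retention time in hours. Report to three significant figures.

From the SRT design equation V = Y Q (S₀−S) θ_c / [X (1 + k_d θ_c)] = 0.363 × 786 × (1200 − 20.8) × 17.0 / [3700 × (1 + 0.0438 × 17.0)] = 5.72×10^6 / 6455 = 886.1 m³.
τ = V/Q = 886.1/786 = 1.127 d, or 27.06 h.

τ ≈ 27.1 h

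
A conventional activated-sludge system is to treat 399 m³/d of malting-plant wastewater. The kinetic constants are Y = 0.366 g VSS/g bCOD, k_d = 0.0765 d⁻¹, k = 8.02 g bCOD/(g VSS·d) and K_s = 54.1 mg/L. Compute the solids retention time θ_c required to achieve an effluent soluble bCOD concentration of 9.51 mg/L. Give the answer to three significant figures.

At the target effluent, Y k S/(K_s+S) = 0.366×8.02×9.51/63.61 = 0.4388 d⁻¹.
θ_c = 1/(μ − k_d) = 1/(0.4388 − 0.0765) = 1/0.3623 = 2.760 d.

θ_c ≈ 2.76 d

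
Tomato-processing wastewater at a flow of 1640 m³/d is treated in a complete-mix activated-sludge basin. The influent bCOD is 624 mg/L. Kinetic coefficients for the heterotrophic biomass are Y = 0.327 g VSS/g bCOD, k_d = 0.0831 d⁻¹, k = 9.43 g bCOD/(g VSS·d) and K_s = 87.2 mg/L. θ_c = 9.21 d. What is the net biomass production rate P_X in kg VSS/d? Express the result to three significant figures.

From the Monod/SRT balance for a CMAS, S = K_s·(1+k_d θ_c)/[θ_c·(Y k − k_d) − 1] = 87.2 × (1 + 0.0831 × 9.21) / [9.21 × (0.327 × 9.43 − 0.0831) − 1] = 153.9 / 26.63 = 5.780 mg/L.
Y_obs = Y / (1 + k_d θ_c) = 0.327 / (1 + 0.0831 × 9.21) = 0.327 / 1.765 = 0.1852.
Substrate removed = Q·(S₀ − S) = 1640 m³/d × (624 − 5.78) g/m³ = 1.01×10^6 g/d = 1014 kg/d.
Net biomass production P_X = Y_obs × Q·(S₀ − S) = 0.1852 × 1014 = 187.8 kg VSS/d.

P_X ≈ 188 kg VSS/d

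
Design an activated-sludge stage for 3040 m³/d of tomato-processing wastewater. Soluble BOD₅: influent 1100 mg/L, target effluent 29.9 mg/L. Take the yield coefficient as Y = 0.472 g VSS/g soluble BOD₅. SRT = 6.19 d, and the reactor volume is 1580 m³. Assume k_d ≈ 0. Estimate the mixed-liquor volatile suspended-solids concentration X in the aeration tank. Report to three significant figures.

X ≈ 6020 mg/L

X = Y·Q·ΔS·θ_c / V = 0.472 × 3040 × (1100 − 29.9) × 6.19 / 1580 = 6016 mg/L.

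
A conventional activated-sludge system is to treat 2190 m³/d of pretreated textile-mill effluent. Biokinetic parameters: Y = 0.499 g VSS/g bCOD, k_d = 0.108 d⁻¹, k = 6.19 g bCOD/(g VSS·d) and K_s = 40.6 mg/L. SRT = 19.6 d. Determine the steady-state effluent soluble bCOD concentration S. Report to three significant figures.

S ≈ 2.20 mg/L

For a completely mixed reactor with recycle the Lawrence–McCarty relation gives S = K_s·(1 + k_d·θ_c) / [θ_c·(Y·k − k_d) − 1] = 40.6 × (1 + 0.108 × 19.6) / [19.6 × (0.499 × 6.19 − 0.108) − 1] = 126.5 / 57.42 = 2.204 mg/L.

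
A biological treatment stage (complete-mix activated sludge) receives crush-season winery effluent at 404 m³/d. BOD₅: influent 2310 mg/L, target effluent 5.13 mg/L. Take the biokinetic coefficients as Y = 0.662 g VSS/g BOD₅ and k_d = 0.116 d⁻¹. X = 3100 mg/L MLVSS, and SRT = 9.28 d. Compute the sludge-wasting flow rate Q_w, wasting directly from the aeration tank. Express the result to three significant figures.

Steady-state biomass mass balance: V·X·(1 + k_d·θ_c) = Y·Q·(S₀ − S)·θ_c, so V = 0.662 × 404 × (2310 − 5.13) × 9.28 / [3100 × (1 + 0.116 × 9.28)] = 5.72×10^6 / 6437 = 888.7 m³.
Wasting from the aeration tank: Q_w = V / θ_c = 888.7 / 9.28 = 95.76 m³/d.

Q_w ≈ 95.8 m³/d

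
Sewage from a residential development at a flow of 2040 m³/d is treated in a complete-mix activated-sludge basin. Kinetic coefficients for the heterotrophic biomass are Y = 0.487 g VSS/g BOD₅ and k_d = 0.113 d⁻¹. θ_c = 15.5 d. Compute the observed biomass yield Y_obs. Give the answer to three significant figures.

Observed yield with endogenous decay: Y_obs = Y / (1 + k_d·θ_c) = 0.487 / (1 + 0.113 × 15.5) = 0.487 / 2.752 = 0.1770 g VSS/g BOD₅.

Y_obs ≈ 0.177 g VSS/g BOD₅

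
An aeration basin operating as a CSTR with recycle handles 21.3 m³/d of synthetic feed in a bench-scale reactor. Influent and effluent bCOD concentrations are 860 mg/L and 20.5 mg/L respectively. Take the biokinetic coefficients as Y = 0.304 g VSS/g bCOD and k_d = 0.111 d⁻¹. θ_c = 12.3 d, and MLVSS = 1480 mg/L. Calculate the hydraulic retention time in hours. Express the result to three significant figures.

τ ≈ 21.5 h

Steady-state biomass mass balance: V·X·(1 + k_d·θ_c) = Y·Q·(S₀ − S)·θ_c, so V = 0.304 × 21.3 × (860 − 20.5) × 12.3 / [1480 × (1 + 0.111 × 12.3)] = 6.69×10^4 / 3501 = 19.10 m³.
HRT = V/Q = 19.10 m³ / 21.3 m³·d⁻¹ = 0.8967 d × 24 = 21.52 h.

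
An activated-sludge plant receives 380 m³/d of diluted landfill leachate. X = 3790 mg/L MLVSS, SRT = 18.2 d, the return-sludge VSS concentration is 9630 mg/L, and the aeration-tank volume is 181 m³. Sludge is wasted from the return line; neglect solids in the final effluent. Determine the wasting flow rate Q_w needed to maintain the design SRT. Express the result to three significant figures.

θ_c = V·X/(Q_w·X_r) when wasting from the recycle, so Q_w = V·X/(θ_c·X_r) = 181.0 × 3790 / (18.2 × 9630) = 3.914 m³/d.

Q_w ≈ 3.91 m³/d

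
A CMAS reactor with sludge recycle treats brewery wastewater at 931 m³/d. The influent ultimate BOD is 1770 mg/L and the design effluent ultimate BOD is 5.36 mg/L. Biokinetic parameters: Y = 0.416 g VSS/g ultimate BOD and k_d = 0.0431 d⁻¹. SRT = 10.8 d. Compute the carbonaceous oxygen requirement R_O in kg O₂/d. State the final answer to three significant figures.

R_O ≈ 981 kg O₂/d

Observed yield with endogenous decay: Y_obs = Y / (1 + k_d·θ_c) = 0.416 / (1 + 0.0431 × 10.8) = 0.416 / 1.465 = 0.2839 g VSS/g ultimate BOD.
ΔS = 1770 − 5.36 = 1765 mg/L, so the substrate removal rate is 931 × 1765/1000 = 1643 kg ultimate BOD/d.
Net sludge production P_X = 0.2839 × 1643 = 466.4 kg VSS/d.
R_O = Q·(S₀ − S) − 1.42·P_X = 1643 − 1.42 × 466.4 = 980.7 kg O₂/d.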